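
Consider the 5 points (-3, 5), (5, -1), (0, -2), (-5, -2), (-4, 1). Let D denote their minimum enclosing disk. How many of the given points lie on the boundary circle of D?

3

By Welzl's lemma the MEC is supported by two points (diametrically opposite) or three points (on a circumcircle).
The minimum enclosing circle is determined by three boundary points: (-3, 5), (5, -1), (-5, -2).
Their circumcentre is (-13/68, 7/17) with r² = 133825/4624.
The farthest remaining point (-4, 1) is at distance² 68681/4624 ≤ 133825/4624.
The points at distance exactly r from the centre are (-3, 5), (5, -1), (-5, -2) — 3 points.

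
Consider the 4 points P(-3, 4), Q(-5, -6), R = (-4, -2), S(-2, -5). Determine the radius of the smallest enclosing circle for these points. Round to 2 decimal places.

A smallest enclosing disk is always determined by at most three of the input points on its boundary.
The farthest pair is P–Q with squared distance 104. The circle on this segment as diameter has centre (-4, -1) and r² = 104/4 = 26.
Check R: distance² to centre = 1 ≤ 26, so it lies inside.
All remaining points lie in this disk, and no smaller disk contains both endpoints, so this is the minimum enclosing circle.
r = √26 ≈ 5.10.

5.10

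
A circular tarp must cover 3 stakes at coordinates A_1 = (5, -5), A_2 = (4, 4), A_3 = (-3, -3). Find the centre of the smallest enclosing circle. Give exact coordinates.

(1.8, -0.8)

Side lengths²: A_1A_2² = 82, A_1A_3² = 68, A_2A_3² = 98.
Since A_2A_3² = 98 < 82 + 68 = 150, the triangle is acute, so the smallest enclosing circle is the circumcircle.
Circumcentre = (1.8, -0.8), r² = 27.88.
Centre = (1.8, -0.8).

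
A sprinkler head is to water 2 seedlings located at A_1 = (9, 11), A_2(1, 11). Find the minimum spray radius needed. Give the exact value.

4

The smallest circle enclosing two points has them as diameter endpoints.
Centre = midpoint = (5, 11); r² = |A_1A_2|²/4 = 64/4 = 16.
r = √16 = 4.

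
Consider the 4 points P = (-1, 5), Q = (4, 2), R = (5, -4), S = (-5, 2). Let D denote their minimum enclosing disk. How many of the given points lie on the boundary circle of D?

3

The minimum enclosing circle of a finite set is fixed by two of the points (as a diameter) or three (as a circumcircle).
The minimum enclosing circle is determined by three boundary points: P, R, S.
Their circumcentre is (1/6, -13/18) with r² = 5525/162.
The farthest remaining point Q is at distance² 3581/162 ≤ 5525/162.
The points at distance exactly r from the centre are P, R, S — 3 points.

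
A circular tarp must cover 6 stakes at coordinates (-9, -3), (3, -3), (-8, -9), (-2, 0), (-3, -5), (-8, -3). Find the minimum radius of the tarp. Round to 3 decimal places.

A smallest enclosing disk is always determined by at most three of the input points on its boundary.
The minimum enclosing circle is determined by three boundary points: (-9, -3), (3, -3), (-8, -9).
Their circumcentre is (-3, -61/12) with r² = 5809/144.
The farthest remaining point (-8, -3) is at distance² 4225/144 ≤ 5809/144.
r = √(5809/144) ≈ 6.351.

6.351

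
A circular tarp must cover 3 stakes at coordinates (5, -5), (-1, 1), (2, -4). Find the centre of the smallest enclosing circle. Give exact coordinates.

(2, -2)

Call the three points A, B, C in the order given.
Side lengths²: AB² = 72, AC² = 10, BC² = 34.
Since AB² = 72 ≥ 34 + 10 = 44, the angle opposite AB is not acute, so the smallest enclosing circle has AB as diameter.
Centre = midpoint of AB = (2, -2), r² = 72/4 = 18.
Centre = (2, -2).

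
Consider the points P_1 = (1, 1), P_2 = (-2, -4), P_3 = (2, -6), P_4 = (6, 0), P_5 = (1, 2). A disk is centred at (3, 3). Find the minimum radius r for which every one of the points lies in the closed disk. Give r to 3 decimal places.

The required radius is the distance from (3, 3) to the farthest point.
Squared distances: 8, 74, 82, 18, 5.
Maximum is 82, attained at P_3.
r = √82 ≈ 9.055.

9.055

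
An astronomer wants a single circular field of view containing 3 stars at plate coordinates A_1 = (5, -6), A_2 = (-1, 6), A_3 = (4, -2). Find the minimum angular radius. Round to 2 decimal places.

6.71

Side lengths²: A_1A_2² = 180, A_1A_3² = 17, A_2A_3² = 89.
Since A_1A_2² = 180 ≥ 89 + 17 = 106, the angle opposite A_1A_2 is not acute, so the smallest enclosing circle has A_1A_2 as diameter.
Centre = midpoint of A_1A_2 = (2, 0), r² = 180/4 = 45.
r = √45 ≈ 6.71.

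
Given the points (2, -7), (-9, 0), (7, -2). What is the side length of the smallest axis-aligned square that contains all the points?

The bounding box has width 16 and height 7.
An axis-aligned square enclosing the set must have side ≥ max(width, height).
So the minimum side is max(16, 7) = 16.

16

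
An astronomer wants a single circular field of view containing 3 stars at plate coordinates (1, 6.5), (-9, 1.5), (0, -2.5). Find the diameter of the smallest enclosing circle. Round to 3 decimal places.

Call the three points A, B, C in the order given.
Side lengths²: AB² = 125, AC² = 82, BC² = 97.
Since AB² = 125 < 97 + 82 = 179, the triangle is acute, so the smallest enclosing circle is the circumcircle.
Circumcentre = (-109/34, 41/17), r² = 19885/578.
Diameter = 2r = 2√(19885/578) ≈ 11.731.

11.731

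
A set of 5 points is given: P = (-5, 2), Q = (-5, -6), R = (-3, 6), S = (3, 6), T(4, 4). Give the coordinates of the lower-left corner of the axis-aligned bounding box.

x-range [-5, 4], y-range [-6, 6].
The lower-left corner is (-5, -6).

(-5, -6)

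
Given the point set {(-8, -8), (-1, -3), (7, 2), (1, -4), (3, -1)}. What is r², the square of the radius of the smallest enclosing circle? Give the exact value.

81.25

The minimum enclosing circle of a finite set is fixed by two of the points (as a diameter) or three (as a circumcircle).
The farthest pair is (-8, -8)–(7, 2) with squared distance 325. The circle on this segment as diameter has centre (-0.5, -3) and r² = 325/4 = 81.25.
Check (-1, -3): distance² to centre = 0.25 ≤ 81.25, so it lies inside.
All remaining points lie in this disk, and no smaller disk contains both endpoints, so this is the minimum enclosing circle.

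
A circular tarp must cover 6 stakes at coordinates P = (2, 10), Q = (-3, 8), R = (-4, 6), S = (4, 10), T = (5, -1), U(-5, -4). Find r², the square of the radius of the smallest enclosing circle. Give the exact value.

69.25

The farthest pair is S–U with squared distance 277. The circle on this segment as diameter has centre (-0.5, 3) and r² = 277/4 = 69.25.
Check P: distance² to centre = 55.25 ≤ 69.25, so it lies inside.
All remaining points lie in this disk, and no smaller disk contains both endpoints, so this is the minimum enclosing circle.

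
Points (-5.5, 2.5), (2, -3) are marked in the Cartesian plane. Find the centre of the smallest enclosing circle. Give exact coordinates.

The smallest circle enclosing two points has them as diameter endpoints.
Centre = midpoint = (-1.75, -0.25); r² = |(-5.5, 2.5)−(2, -3)|²/4 = 86.5/4 = 21.625.
Centre = (-1.75, -0.25).

(-1.75, -0.25)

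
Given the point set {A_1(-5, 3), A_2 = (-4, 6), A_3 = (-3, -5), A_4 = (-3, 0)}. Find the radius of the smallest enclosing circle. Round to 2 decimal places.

The farthest pair is A_2–A_3 with squared distance 122. The circle on this segment as diameter has centre (-3.5, 0.5) and r² = 122/4 = 30.5.
Check A_1: distance² to centre = 8.5 ≤ 30.5, so it lies inside.
All remaining points lie in this disk, and no smaller disk contains both endpoints, so this is the minimum enclosing circle.
r = √(30.5) ≈ 5.52.

5.52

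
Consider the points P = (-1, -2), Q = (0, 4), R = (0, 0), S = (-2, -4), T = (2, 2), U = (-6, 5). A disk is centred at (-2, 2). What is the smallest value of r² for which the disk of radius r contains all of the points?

36

The required radius is the distance from (-2, 2) to the farthest point.
Squared distances: 17, 8, 8, 36, 16, 25.
Maximum is 36, attained at S.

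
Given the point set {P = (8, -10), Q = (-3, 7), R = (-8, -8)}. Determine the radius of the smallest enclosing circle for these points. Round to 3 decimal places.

10.325

Side lengths²: PQ² = 410, PR² = 260, QR² = 250.
Since PQ² = 410 < 260 + 250 = 510, the triangle is acute, so the smallest enclosing circle is the circumcircle.
Circumcentre = (0.8, -2.6), r² = 106.6.
r = √(106.6) ≈ 10.325.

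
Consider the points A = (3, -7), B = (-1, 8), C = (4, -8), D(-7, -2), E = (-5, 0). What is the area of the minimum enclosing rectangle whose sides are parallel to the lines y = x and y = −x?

In coordinates u = x + y, v = x − y the rectangle is axis-aligned; the map (x,y)→(u,v) scales areas by 2.
u-values: -4, 7, -4, -9, -5; range = 7 − (-9) = 16.
v-values: 10, -9, 12, -5, -5; range = 12 − (-9) = 21.
Area = (16 × 21) / 2 = 168.

168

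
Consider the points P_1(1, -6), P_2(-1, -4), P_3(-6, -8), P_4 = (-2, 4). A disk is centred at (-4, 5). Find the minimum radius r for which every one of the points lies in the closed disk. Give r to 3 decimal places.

The required radius is the distance from (-4, 5) to the farthest point.
Squared distances: 146, 90, 173, 5.
Maximum is 173, attained at P_3.
r = √173 ≈ 13.153.

13.153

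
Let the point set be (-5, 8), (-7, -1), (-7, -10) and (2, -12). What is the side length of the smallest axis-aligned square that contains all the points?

20

The bounding box has width 9 and height 20.
An axis-aligned square enclosing the set must have side ≥ max(width, height).
So the minimum side is max(9, 20) = 20.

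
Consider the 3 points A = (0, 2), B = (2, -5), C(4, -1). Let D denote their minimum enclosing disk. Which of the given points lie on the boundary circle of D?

A, B

Side lengths²: AB² = 53, AC² = 25, BC² = 20.
Since AB² = 53 ≥ 25 + 20 = 45, the angle opposite AB is not acute, so the smallest enclosing circle has AB as diameter.
Centre = midpoint of AB = (1, -1.5), r² = 53/4 = 13.25.
The points at distance exactly r from the centre are A, B — 2 points.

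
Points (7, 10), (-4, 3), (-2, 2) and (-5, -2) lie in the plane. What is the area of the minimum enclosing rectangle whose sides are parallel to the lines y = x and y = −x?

48

In coordinates u = x + y, v = x − y the rectangle is axis-aligned; the map (x,y)→(u,v) scales areas by 2.
u-values: 17, -1, 0, -7; range = 17 − (-7) = 24.
v-values: -3, -7, -4, -3; range = -3 − (-7) = 4.
Area = (24 × 4) / 2 = 48.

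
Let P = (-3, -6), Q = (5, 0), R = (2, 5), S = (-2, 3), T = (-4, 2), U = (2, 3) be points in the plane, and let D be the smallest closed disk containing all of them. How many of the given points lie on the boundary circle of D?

The farthest pair is P–R with squared distance 146. The circle on this segment as diameter has centre (-0.5, -0.5) and r² = 146/4 = 36.5.
Check Q: distance² to centre = 30.5 ≤ 36.5, so it lies inside.
All remaining points lie in this disk, and no smaller disk contains both endpoints, so this is the minimum enclosing circle.
The points at distance exactly r from the centre are P, R — 2 points.

2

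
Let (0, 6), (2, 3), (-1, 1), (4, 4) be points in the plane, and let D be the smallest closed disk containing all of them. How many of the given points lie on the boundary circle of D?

By Welzl's lemma the MEC is supported by two points (diametrically opposite) or three points (on a circumcircle).
The minimum enclosing circle is determined by three boundary points: (0, 6), (-1, 1), (4, 4).
Their circumcentre is (12/11, 35/11) with r² = 1105/121.
The farthest remaining point (2, 3) is at distance² 104/121 ≤ 1105/121.
The points at distance exactly r from the centre are (0, 6), (-1, 1), (4, 4) — 3 points.

3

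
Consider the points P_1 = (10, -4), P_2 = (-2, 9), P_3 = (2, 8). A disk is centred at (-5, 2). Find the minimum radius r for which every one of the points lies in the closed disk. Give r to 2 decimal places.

The required radius is the distance from (-5, 2) to the farthest point.
Squared distances: 261, 58, 85.
Maximum is 261, attained at P_1.
r = √261 ≈ 16.16.

16.16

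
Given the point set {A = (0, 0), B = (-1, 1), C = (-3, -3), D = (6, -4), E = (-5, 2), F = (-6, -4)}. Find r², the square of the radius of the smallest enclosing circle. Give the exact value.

5809/144

The minimum enclosing circle is determined by three boundary points: D, E, F.
Their circumcentre is (0, -23/12) with r² = 5809/144.
The farthest remaining point C is at distance² 1465/144 ≤ 5809/144.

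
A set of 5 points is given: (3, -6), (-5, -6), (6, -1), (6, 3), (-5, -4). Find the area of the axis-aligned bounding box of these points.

99

x ranges over [-5, 6], width 11.
y ranges over [-6, 3], height 9.
Area = 11 × 9 = 99.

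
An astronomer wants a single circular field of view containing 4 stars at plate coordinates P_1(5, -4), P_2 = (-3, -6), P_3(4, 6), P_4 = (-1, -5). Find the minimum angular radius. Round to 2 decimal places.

By Welzl's lemma the MEC is supported by two points (diametrically opposite) or three points (on a circumcircle).
The farthest pair is P_2–P_3 with squared distance 193. The circle on this segment as diameter has centre (0.5, 0) and r² = 193/4 = 48.25.
Check P_1: distance² to centre = 36.25 ≤ 48.25, so it lies inside.
All remaining points lie in this disk, and no smaller disk contains both endpoints, so this is the minimum enclosing circle.
r = √(48.25) ≈ 6.95.

6.95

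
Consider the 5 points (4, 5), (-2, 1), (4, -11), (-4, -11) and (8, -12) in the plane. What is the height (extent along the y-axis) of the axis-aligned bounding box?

max y = 5, min y = -12, so height = 17.

17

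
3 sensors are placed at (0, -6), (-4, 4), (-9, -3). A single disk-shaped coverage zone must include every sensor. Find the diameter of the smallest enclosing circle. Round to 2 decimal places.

Call the three points A, B, C in the order given.
Side lengths²: AB² = 116, AC² = 90, BC² = 74.
Since AB² = 116 < 90 + 74 = 164, the triangle is acute, so the smallest enclosing circle is the circumcircle.
Circumcentre = (-46/13, -21/13), r² = 5365/169.
Diameter = 2r = 2√(5365/169) ≈ 11.27.

11.27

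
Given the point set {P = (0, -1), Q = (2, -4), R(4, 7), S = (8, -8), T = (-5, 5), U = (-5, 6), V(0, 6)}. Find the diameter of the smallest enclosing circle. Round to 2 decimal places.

The farthest pair is S–U with squared distance 365. The circle on this segment as diameter has centre (1.5, -1) and r² = 365/4 = 91.25.
Check P: distance² to centre = 2.25 ≤ 91.25, so it lies inside.
All remaining points lie in this disk, and no smaller disk contains both endpoints, so this is the minimum enclosing circle.
Diameter = 2r = 2√(91.25) ≈ 19.10.

19.10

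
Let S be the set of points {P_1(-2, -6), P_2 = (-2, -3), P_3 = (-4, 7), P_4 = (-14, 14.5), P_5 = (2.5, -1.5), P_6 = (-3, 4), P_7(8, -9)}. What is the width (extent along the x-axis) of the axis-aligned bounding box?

22

max x = 8, min x = -14, so width = 22.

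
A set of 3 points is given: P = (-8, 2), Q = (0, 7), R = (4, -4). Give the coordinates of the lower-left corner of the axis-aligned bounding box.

(-8, -4)

x-range [-8, 4], y-range [-4, 7].
The lower-left corner is (-8, -4).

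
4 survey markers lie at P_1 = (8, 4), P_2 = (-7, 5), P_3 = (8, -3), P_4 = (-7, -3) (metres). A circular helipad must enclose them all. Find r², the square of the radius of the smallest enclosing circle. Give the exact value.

The farthest pair is P_2–P_3 with squared distance 289. The circle on this segment as diameter has centre (0.5, 1) and r² = 289/4 = 72.25.
Check P_1: distance² to centre = 65.25 ≤ 72.25, so it lies inside.
All remaining points lie in this disk, and no smaller disk contains both endpoints, so this is the minimum enclosing circle.

72.25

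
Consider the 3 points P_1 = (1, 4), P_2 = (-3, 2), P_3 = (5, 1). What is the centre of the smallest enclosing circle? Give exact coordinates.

(1, 1.5)

Side lengths²: P_1P_2² = 20, P_1P_3² = 25, P_2P_3² = 65.
Since P_2P_3² = 65 ≥ 25 + 20 = 45, the angle opposite P_2P_3 is not acute, so the smallest enclosing circle has P_2P_3 as diameter.
Centre = midpoint of P_2P_3 = (1, 1.5), r² = 65/4 = 16.25.
Centre = (1, 1.5).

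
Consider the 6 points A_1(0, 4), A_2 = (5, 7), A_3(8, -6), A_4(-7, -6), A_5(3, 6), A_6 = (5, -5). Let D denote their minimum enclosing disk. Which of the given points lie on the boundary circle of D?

A_2, A_3, A_4

The minimum enclosing circle is determined by three boundary points: A_2, A_3, A_4.
Their circumcentre is (0.5, -23/26) with r² = 27857/338.
The farthest remaining point A_5 is at distance² 18133/338 ≤ 27857/338.
The points at distance exactly r from the centre are A_2, A_3, A_4 — 3 points.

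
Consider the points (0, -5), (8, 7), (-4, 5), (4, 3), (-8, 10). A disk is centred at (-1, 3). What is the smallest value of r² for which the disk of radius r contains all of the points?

98

The required radius is the distance from (-1, 3) to the farthest point.
Squared distances: 65, 97, 13, 25, 98.
Maximum is 98, attained at (-8, 10).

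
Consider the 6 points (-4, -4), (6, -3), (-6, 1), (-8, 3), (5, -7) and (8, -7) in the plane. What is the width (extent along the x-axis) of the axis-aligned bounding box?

max x = 8, min x = -8, so width = 16.

16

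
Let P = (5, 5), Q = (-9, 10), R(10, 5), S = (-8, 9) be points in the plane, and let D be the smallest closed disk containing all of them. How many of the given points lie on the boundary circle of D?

2

The farthest pair is Q–R with squared distance 386. The circle on this segment as diameter has centre (0.5, 7.5) and r² = 386/4 = 96.5.
Check P: distance² to centre = 26.5 ≤ 96.5, so it lies inside.
All remaining points lie in this disk, and no smaller disk contains both endpoints, so this is the minimum enclosing circle.
The points at distance exactly r from the centre are Q, R — 2 points.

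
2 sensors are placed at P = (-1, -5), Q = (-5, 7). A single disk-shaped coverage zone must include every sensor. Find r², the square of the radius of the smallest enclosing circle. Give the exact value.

40

The smallest circle enclosing two points has them as diameter endpoints.
Centre = midpoint = (-3, 1); r² = |PQ|²/4 = 160/4 = 40.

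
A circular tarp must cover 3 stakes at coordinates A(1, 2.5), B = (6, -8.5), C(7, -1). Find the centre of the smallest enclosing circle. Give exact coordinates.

(3.5, -3)

Side lengths²: AB² = 146, AC² = 48.25, BC² = 57.25.
Since AB² = 146 ≥ 57.25 + 48.25 = 105.5, the angle opposite AB is not acute, so the smallest enclosing circle has AB as diameter.
Centre = midpoint of AB = (3.5, -3), r² = 146/4 = 36.5.
Centre = (3.5, -3).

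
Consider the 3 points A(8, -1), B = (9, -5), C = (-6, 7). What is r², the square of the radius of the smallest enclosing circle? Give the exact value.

Side lengths²: AB² = 17, AC² = 260, BC² = 369.
Since BC² = 369 ≥ 260 + 17 = 277, the angle opposite BC is not acute, so the smallest enclosing circle has BC as diameter.
Centre = midpoint of BC = (1.5, 1), r² = 369/4 = 92.25.

92.25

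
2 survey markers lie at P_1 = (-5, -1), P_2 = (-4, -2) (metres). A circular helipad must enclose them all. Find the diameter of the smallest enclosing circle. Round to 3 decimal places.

1.414

The smallest circle enclosing two points has them as diameter endpoints.
Centre = midpoint = (-4.5, -1.5); r² = |P_1P_2|²/4 = 2/4 = 0.5.
Diameter = 2r = 2√(0.5) ≈ 1.414.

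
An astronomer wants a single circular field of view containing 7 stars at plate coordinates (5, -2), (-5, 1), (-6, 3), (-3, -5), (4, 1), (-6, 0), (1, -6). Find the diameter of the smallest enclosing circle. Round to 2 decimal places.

The minimum enclosing circle of a finite set is fixed by two of the points (as a diameter) or three (as a circumcircle).
The minimum enclosing circle is determined by three boundary points: (5, -2), (-6, 3), (1, -6).
Their circumcentre is (-0.8125, -0.1875) with r² = 37.0703125.
The farthest remaining point (-3, -5) is at distance² 27.9453125 ≤ 37.0703125.
Diameter = 2r = 2√(37.0703125) ≈ 12.18.

12.18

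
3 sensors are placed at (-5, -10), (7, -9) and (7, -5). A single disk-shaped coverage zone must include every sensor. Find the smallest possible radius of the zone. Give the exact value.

Call the three points A, B, C in the order given.
Side lengths²: AB² = 145, AC² = 169, BC² = 16.
Since AC² = 169 ≥ 145 + 16 = 161, the angle opposite AC is not acute, so the smallest enclosing circle has AC as diameter.
Centre = midpoint of AC = (1, -7.5), r² = 169/4 = 42.25.
r = √(42.25) = 6.5.

6.5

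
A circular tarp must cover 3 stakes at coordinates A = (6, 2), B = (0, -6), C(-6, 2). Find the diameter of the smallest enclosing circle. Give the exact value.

Side lengths²: AB² = 100, AC² = 144, BC² = 100.
Since AC² = 144 < 100 + 100 = 200, the triangle is acute, so the smallest enclosing circle is the circumcircle.
Circumcentre = (0, 0.25), r² = 39.0625.
Diameter = 2r = 2√(39.0625) = 12.5.

12.5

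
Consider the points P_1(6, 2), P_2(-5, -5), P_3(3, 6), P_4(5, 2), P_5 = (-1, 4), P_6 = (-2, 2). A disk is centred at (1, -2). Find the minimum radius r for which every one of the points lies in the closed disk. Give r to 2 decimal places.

The required radius is the distance from (1, -2) to the farthest point.
Squared distances: 41, 45, 68, 32, 40, 25.
Maximum is 68, attained at P_3.
r = √68 ≈ 8.25.

8.25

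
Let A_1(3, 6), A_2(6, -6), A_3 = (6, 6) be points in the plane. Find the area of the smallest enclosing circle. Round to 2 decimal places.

Side lengths²: A_1A_2² = 153, A_1A_3² = 9, A_2A_3² = 144.
Since A_1A_2² = 153 ≥ 144 + 9 = 153, the angle opposite A_1A_2 is not acute, so the smallest enclosing circle has A_1A_2 as diameter.
Centre = midpoint of A_1A_2 = (4.5, 0), r² = 153/4 = 38.25.
Area = π·r² = π·38.25 ≈ 120.17.

120.17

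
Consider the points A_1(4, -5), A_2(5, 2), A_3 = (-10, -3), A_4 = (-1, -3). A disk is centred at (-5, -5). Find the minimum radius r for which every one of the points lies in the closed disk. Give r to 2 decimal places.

12.21

The required radius is the distance from (-5, -5) to the farthest point.
Squared distances: 81, 149, 29, 20.
Maximum is 149, attained at A_2.
r = √149 ≈ 12.21.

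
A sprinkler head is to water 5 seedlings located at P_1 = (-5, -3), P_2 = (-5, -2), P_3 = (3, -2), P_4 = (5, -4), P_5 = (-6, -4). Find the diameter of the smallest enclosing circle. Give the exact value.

The farthest pair is P_4–P_5 with squared distance 121. The circle on this segment as diameter has centre (-0.5, -4) and r² = 121/4 = 30.25.
Check P_1: distance² to centre = 21.25 ≤ 30.25, so it lies inside.
All remaining points lie in this disk, and no smaller disk contains both endpoints, so this is the minimum enclosing circle.
Diameter = 2r = 2√(30.25) = 11.

11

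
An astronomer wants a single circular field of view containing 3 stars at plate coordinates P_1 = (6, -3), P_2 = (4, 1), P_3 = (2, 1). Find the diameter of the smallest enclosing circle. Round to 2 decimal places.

5.66

Side lengths²: P_1P_2² = 20, P_1P_3² = 32, P_2P_3² = 4.
Since P_1P_3² = 32 ≥ 20 + 4 = 24, the angle opposite P_1P_3 is not acute, so the smallest enclosing circle has P_1P_3 as diameter.
Centre = midpoint of P_1P_3 = (4, -1), r² = 32/4 = 8.
Diameter = 2r = 2√8 ≈ 5.66.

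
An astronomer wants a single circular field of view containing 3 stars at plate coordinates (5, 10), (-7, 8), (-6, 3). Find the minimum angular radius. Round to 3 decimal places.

Call the three points A, B, C in the order given.
Side lengths²: AB² = 148, AC² = 170, BC² = 26.
Since AC² = 170 < 148 + 26 = 174, the triangle is acute, so the smallest enclosing circle is the circumcircle.
Circumcentre = (-19/31, 207/31), r² = 40885/961.
r = √(40885/961) ≈ 6.523.

6.523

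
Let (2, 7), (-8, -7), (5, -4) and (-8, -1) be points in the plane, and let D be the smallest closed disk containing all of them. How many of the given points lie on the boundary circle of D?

3

The minimum enclosing circle is determined by three boundary points: (2, 7), (-8, -7), (5, -4).
Their circumcentre is (-207/76, -15/76) with r² = 214045/2888.
The farthest remaining point (-8, -1) is at distance² 82261/2888 ≤ 214045/2888.
The points at distance exactly r from the centre are (2, 7), (-8, -7), (5, -4) — 3 points.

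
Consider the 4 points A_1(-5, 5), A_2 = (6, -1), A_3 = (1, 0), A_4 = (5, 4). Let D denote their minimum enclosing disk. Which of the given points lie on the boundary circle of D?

A_1, A_2

The farthest pair is A_1–A_2 with squared distance 157. The circle on this segment as diameter has centre (0.5, 2) and r² = 157/4 = 39.25.
Check A_3: distance² to centre = 4.25 ≤ 39.25, so it lies inside.
All remaining points lie in this disk, and no smaller disk contains both endpoints, so this is the minimum enclosing circle.
The points at distance exactly r from the centre are A_1, A_2 — 2 points.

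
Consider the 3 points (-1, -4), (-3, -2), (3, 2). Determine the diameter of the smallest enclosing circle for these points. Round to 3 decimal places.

Call the three points A, B, C in the order given.
Side lengths²: AB² = 8, AC² = 52, BC² = 52.
Since BC² = 52 < 52 + 8 = 60, the triangle is acute, so the smallest enclosing circle is the circumcircle.
Circumcentre = (0.4, -0.6), r² = 13.52.
Diameter = 2r = 2√(13.52) ≈ 7.354.

7.354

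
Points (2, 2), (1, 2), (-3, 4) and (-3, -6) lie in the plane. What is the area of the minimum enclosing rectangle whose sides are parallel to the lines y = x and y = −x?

65

In coordinates u = x + y, v = x − y the rectangle is axis-aligned; the map (x,y)→(u,v) scales areas by 2.
u-values: 4, 3, 1, -9; range = 4 − (-9) = 13.
v-values: 0, -1, -7, 3; range = 3 − (-7) = 10.
Area = (13 × 10) / 2 = 65.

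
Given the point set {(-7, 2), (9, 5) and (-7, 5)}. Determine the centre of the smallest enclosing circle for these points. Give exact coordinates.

(1, 3.5)

Call the three points A, B, C in the order given.
Side lengths²: AB² = 265, AC² = 9, BC² = 256.
Since AB² = 265 ≥ 256 + 9 = 265, the angle opposite AB is not acute, so the smallest enclosing circle has AB as diameter.
Centre = midpoint of AB = (1, 3.5), r² = 265/4 = 66.25.
Centre = (1, 3.5).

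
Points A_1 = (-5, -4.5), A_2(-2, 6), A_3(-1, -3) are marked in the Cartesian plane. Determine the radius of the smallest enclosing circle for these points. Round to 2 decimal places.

5.46

Side lengths²: A_1A_2² = 119.25, A_1A_3² = 18.25, A_2A_3² = 82.
Since A_1A_2² = 119.25 ≥ 82 + 18.25 = 100.25, the angle opposite A_1A_2 is not acute, so the smallest enclosing circle has A_1A_2 as diameter.
Centre = midpoint of A_1A_2 = (-3.5, 0.75), r² = 119.25/4 = 29.8125.
r = √(29.8125) ≈ 5.46.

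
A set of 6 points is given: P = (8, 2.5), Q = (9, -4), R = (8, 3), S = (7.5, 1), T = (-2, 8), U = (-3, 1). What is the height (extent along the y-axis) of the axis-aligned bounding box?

12

max y = 8, min y = -4, so height = 12.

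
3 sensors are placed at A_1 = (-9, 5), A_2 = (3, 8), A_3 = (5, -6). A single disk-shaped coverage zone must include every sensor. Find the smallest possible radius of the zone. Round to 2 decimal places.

Side lengths²: A_1A_2² = 153, A_1A_3² = 317, A_2A_3² = 200.
Since A_1A_3² = 317 < 200 + 153 = 353, the triangle is acute, so the smallest enclosing circle is the circumcircle.
Circumcentre = (-83/58, 13/58), r² = 134725/1682.
r = √(134725/1682) ≈ 8.95.

8.95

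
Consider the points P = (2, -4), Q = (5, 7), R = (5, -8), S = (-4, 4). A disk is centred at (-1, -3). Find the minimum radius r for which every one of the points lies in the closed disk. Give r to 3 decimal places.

11.662

The required radius is the distance from (-1, -3) to the farthest point.
Squared distances: 10, 136, 61, 58.
Maximum is 136, attained at Q.
r = √136 ≈ 11.662.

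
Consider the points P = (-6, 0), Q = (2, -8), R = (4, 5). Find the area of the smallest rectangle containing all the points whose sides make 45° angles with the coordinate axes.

120

In coordinates u = x + y, v = x − y the rectangle is axis-aligned; the map (x,y)→(u,v) scales areas by 2.
u-values: -6, -6, 9; range = 9 − (-6) = 15.
v-values: -6, 10, -1; range = 10 − (-6) = 16.
Area = (15 × 16) / 2 = 120.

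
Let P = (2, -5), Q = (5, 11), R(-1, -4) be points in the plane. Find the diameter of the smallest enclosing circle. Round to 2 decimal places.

Side lengths²: PQ² = 265, PR² = 10, QR² = 261.
Since PQ² = 265 < 261 + 10 = 271, the triangle is acute, so the smallest enclosing circle is the circumcircle.
Circumcentre = (103/34, 105/34), r² = 38425/578.
Diameter = 2r = 2√(38425/578) ≈ 16.31.

16.31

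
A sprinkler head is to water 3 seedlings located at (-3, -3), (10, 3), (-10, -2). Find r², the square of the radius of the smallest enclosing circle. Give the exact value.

Call the three points A, B, C in the order given.
Side lengths²: AB² = 205, AC² = 50, BC² = 425.
Since BC² = 425 ≥ 205 + 50 = 255, the angle opposite BC is not acute, so the smallest enclosing circle has BC as diameter.
Centre = midpoint of BC = (0, 0.5), r² = 425/4 = 106.25.

106.25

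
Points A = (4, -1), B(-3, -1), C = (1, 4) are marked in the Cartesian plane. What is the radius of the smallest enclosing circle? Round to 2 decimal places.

Side lengths²: AB² = 49, AC² = 34, BC² = 41.
Since AB² = 49 < 41 + 34 = 75, the triangle is acute, so the smallest enclosing circle is the circumcircle.
Circumcentre = (0.5, 0.3), r² = 13.94.
r = √(13.94) ≈ 3.73.

3.73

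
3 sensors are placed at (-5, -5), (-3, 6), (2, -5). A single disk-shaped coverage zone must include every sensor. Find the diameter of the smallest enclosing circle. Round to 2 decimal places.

Call the three points A, B, C in the order given.
Side lengths²: AB² = 125, AC² = 49, BC² = 146.
Since BC² = 146 < 125 + 49 = 174, the triangle is acute, so the smallest enclosing circle is the circumcircle.
Circumcentre = (-1.5, 1/22), r² = 9125/242.
Diameter = 2r = 2√(9125/242) ≈ 12.28.

12.28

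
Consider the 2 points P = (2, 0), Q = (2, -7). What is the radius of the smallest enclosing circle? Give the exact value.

3.5

The smallest circle enclosing two points has them as diameter endpoints.
Centre = midpoint = (2, -3.5); r² = |PQ|²/4 = 49/4 = 12.25.
r = √(12.25) = 3.5.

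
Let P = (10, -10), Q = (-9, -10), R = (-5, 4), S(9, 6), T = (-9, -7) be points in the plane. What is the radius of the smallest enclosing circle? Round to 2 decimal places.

The minimum enclosing circle of a finite set is fixed by two of the points (as a diameter) or three (as a circumcircle).
The minimum enclosing circle is determined by three boundary points: P, Q, S.
Their circumcentre is (0.5, -2.5625) with r² = 145.56640625.
The farthest remaining point T is at distance² 109.94140625 ≤ 145.56640625.
r = √(145.56640625) ≈ 12.07.

12.07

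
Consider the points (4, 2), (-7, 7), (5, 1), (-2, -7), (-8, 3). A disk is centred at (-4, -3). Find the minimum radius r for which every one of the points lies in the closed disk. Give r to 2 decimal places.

10.44

The required radius is the distance from (-4, -3) to the farthest point.
Squared distances: 89, 109, 97, 20, 52.
Maximum is 109, attained at (-7, 7).
r = √109 ≈ 10.44.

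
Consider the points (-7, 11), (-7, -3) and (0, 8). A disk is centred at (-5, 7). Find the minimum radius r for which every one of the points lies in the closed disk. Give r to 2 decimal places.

10.20

The required radius is the distance from (-5, 7) to the farthest point.
Squared distances: 20, 104, 26.
Maximum is 104, attained at (-7, -3).
r = √104 ≈ 10.20.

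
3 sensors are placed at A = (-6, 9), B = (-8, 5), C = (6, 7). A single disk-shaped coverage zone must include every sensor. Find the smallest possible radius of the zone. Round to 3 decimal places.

Side lengths²: AB² = 20, AC² = 148, BC² = 200.
Since BC² = 200 ≥ 148 + 20 = 168, the angle opposite BC is not acute, so the smallest enclosing circle has BC as diameter.
Centre = midpoint of BC = (-1, 6), r² = 200/4 = 50.
r = √50 ≈ 7.071.

7.071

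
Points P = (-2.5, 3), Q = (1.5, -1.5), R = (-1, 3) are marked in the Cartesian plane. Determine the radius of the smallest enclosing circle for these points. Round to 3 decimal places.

Side lengths²: PQ² = 36.25, PR² = 2.25, QR² = 26.5.
Since PQ² = 36.25 ≥ 26.5 + 2.25 = 28.75, the angle opposite PQ is not acute, so the smallest enclosing circle has PQ as diameter.
Centre = midpoint of PQ = (-0.5, 0.75), r² = 36.25/4 = 9.0625.
r = √(9.0625) ≈ 3.010.

3.010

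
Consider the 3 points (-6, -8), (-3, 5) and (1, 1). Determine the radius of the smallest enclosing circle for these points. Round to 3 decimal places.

Call the three points A, B, C in the order given.
Side lengths²: AB² = 178, AC² = 130, BC² = 32.
Since AB² = 178 ≥ 130 + 32 = 162, the angle opposite AB is not acute, so the smallest enclosing circle has AB as diameter.
Centre = midpoint of AB = (-4.5, -1.5), r² = 178/4 = 44.5.
r = √(44.5) ≈ 6.671.

6.671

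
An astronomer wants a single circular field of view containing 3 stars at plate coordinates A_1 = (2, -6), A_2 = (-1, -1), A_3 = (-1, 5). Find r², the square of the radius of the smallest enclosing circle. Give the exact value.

Side lengths²: A_1A_2² = 34, A_1A_3² = 130, A_2A_3² = 36.
Since A_1A_3² = 130 ≥ 36 + 34 = 70, the angle opposite A_1A_3 is not acute, so the smallest enclosing circle has A_1A_3 as diameter.
Centre = midpoint of A_1A_3 = (0.5, -0.5), r² = 130/4 = 32.5.

32.5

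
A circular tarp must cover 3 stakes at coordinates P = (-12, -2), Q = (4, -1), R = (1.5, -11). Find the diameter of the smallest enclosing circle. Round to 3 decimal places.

17.023

Side lengths²: PQ² = 257, PR² = 263.25, QR² = 106.25.
Since PR² = 263.25 < 257 + 106.25 = 363.25, the triangle is acute, so the smallest enclosing circle is the circumcircle.
Circumcentre = (-107/28, -61/14), r² = 56797/784.
Diameter = 2r = 2√(56797/784) ≈ 17.023.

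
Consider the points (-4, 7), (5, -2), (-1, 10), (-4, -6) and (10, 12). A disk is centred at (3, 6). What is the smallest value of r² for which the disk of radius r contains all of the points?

The required radius is the distance from (3, 6) to the farthest point.
Squared distances: 50, 68, 32, 193, 85.
Maximum is 193, attained at (-4, -6).

193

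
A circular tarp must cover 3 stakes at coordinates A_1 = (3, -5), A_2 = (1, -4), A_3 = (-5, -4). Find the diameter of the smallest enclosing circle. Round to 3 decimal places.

Side lengths²: A_1A_2² = 5, A_1A_3² = 65, A_2A_3² = 36.
Since A_1A_3² = 65 ≥ 36 + 5 = 41, the angle opposite A_1A_3 is not acute, so the smallest enclosing circle has A_1A_3 as diameter.
Centre = midpoint of A_1A_3 = (-1, -4.5), r² = 65/4 = 16.25.
Diameter = 2r = 2√(16.25) ≈ 8.062.

8.062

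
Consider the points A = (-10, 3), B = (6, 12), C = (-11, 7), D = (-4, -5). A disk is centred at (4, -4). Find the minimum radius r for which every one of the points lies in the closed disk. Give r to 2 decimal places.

18.60

The required radius is the distance from (4, -4) to the farthest point.
Squared distances: 245, 260, 346, 65.
Maximum is 346, attained at C.
r = √346 ≈ 18.60.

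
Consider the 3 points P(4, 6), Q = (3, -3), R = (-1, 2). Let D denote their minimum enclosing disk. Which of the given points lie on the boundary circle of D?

P, Q, R

Side lengths²: PQ² = 82, PR² = 41, QR² = 41.
Since PQ² = 82 ≥ 41 + 41 = 82, the angle opposite PQ is not acute, so the smallest enclosing circle has PQ as diameter.
Centre = midpoint of PQ = (3.5, 1.5), r² = 82/4 = 20.5.
The points at distance exactly r from the centre are P, Q, R — 3 points.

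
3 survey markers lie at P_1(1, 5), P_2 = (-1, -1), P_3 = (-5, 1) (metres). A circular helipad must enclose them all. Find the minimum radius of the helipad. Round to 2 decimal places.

Side lengths²: P_1P_2² = 40, P_1P_3² = 52, P_2P_3² = 20.
Since P_1P_3² = 52 < 40 + 20 = 60, the triangle is acute, so the smallest enclosing circle is the circumcircle.
Circumcentre = (-12/7, 18/7), r² = 650/49.
r = √(650/49) ≈ 3.64.

3.64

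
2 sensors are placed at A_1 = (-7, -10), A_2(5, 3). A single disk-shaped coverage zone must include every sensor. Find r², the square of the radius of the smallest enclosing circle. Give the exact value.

78.25

The smallest circle enclosing two points has them as diameter endpoints.
Centre = midpoint = (-1, -3.5); r² = |A_1A_2|²/4 = 313/4 = 78.25.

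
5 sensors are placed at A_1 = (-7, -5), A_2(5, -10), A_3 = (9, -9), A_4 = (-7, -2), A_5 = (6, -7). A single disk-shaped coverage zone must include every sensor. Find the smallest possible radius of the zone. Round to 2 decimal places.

8.73

The minimum enclosing circle of a finite set is fixed by two of the points (as a diameter) or three (as a circumcircle).
The farthest pair is A_3–A_4 with squared distance 305. The circle on this segment as diameter has centre (1, -5.5) and r² = 305/4 = 76.25.
Check A_1: distance² to centre = 64.25 ≤ 76.25, so it lies inside.
All remaining points lie in this disk, and no smaller disk contains both endpoints, so this is the minimum enclosing circle.
r = √(76.25) ≈ 8.73.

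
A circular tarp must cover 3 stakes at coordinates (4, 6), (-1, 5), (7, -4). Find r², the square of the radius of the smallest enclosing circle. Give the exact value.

36.25

Call the three points A, B, C in the order given.
Side lengths²: AB² = 26, AC² = 109, BC² = 145.
Since BC² = 145 ≥ 109 + 26 = 135, the angle opposite BC is not acute, so the smallest enclosing circle has BC as diameter.
Centre = midpoint of BC = (3, 0.5), r² = 145/4 = 36.25.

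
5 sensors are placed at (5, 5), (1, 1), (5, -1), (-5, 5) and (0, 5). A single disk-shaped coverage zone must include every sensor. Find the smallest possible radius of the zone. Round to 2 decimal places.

By Welzl's lemma the MEC is supported by two points (diametrically opposite) or three points (on a circumcircle).
The farthest pair is (5, -1)–(-5, 5) with squared distance 136. The circle on this segment as diameter has centre (0, 2) and r² = 136/4 = 34.
Check (5, 5): distance² to centre = 34 ≤ 34, so it lies inside.
All remaining points lie in this disk, and no smaller disk contains both endpoints, so this is the minimum enclosing circle.
r = √34 ≈ 5.83.

5.83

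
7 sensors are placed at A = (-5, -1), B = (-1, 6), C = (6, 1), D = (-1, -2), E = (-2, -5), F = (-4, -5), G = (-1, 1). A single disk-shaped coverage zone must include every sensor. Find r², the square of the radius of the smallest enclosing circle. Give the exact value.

40885/1058

The minimum enclosing circle of a finite set is fixed by two of the points (as a diameter) or three (as a circumcircle).
The minimum enclosing circle is determined by three boundary points: B, C, F.
Their circumcentre is (-5/46, -7/46) with r² = 40885/1058.
The farthest remaining point E is at distance² 28649/1058 ≤ 40885/1058.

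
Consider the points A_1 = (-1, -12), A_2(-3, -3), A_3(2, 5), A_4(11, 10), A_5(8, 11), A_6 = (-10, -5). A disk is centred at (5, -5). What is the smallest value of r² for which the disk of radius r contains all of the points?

The required radius is the distance from (5, -5) to the farthest point.
Squared distances: 85, 68, 109, 261, 265, 225.
Maximum is 265, attained at A_5.

265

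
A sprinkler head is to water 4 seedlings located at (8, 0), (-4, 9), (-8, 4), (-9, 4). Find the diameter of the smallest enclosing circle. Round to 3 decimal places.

17.464

By Welzl's lemma the MEC is supported by two points (diametrically opposite) or three points (on a circumcircle).
The farthest pair is (8, 0)–(-9, 4) with squared distance 305. The circle on this segment as diameter has centre (-0.5, 2) and r² = 305/4 = 76.25.
Check (-4, 9): distance² to centre = 61.25 ≤ 76.25, so it lies inside.
All remaining points lie in this disk, and no smaller disk contains both endpoints, so this is the minimum enclosing circle.
Diameter = 2r = 2√(76.25) ≈ 17.464.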